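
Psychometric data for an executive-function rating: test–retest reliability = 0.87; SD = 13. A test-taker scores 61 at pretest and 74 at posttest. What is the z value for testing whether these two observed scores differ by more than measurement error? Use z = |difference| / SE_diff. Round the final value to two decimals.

SEM = 13.0000 · √(1 − 0.8700) = 13.0000 · √0.1300 ≃ 13.0000 · 0.3606 ≃ 4.6872
SE_diff = √2 · SEM ≃ 6.6287
z = |61 − 74| / 6.6287 = 13 / 6.6287 ≃ 1.9612

1.96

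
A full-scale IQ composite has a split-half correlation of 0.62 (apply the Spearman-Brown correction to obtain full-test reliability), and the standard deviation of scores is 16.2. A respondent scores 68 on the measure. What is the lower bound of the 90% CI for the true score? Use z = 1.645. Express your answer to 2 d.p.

Full-length reliability (Spearman-Brown) = 2(0.62)/(1+0.62) ≈ 0.765
SEM = 16.200 · √(1 − 0.765) = 16.200 · √0.235 ≈ 16.200 · 0.484 ≈ 7.846
1.645 · SEM ≈ 12.907
Lower limit = 68 − 12.907 ≈ 55.093

55.09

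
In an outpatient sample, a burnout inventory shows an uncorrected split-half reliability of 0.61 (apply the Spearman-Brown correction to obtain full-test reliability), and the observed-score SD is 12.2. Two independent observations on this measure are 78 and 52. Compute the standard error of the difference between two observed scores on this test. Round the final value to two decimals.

r_full = 2·0.61 / (1 + 0.61) ≈ 0.7578
SEM = 12.2000·√(1 − 0.7578) ≈ 6.0045
SE_diff = √2 · SEM ≈ 8.4917

8.49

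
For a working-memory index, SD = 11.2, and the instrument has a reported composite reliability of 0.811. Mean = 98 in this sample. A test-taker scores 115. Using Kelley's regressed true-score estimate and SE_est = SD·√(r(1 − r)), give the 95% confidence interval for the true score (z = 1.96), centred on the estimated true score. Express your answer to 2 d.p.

Estimated true score = 0.8110·115 + (1 − 0.8110)·98 ≃ 111.7870
SE_est = 11.2000·√(0.8110·0.1890) ≃ 4.3849
CI = 111.7870 ± 1.96 · 4.3849 → [103.1926, 120.3814]

[103.19, 120.38]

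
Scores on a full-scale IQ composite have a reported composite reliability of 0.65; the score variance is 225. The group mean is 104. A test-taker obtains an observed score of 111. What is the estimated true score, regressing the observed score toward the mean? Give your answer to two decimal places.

108.55

Estimated true score = 0.650×111 + (1 − 0.650)×104 ≈ 108.550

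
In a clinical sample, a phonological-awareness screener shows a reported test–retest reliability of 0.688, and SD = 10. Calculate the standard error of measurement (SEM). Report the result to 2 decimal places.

SEM = 10.000 * √(1 − 0.688) = 10.000 * √0.312 ≈ 10.000 * 0.559 ≈ 5.586

5.59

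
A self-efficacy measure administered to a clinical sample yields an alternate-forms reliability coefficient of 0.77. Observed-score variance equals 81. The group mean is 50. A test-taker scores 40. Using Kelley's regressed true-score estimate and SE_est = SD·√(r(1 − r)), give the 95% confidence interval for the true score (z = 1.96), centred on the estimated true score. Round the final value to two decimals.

[34.88, 49.72]

SD = √81 ≈ 9.0000
T̂ = 0.7700(40) + 0.2300(50) ≈ 42.3000
SE_est = SD · √(r(1 − r)) = 9.0000 · √0.1771 ≈ 9.0000 · 0.4208 ≈ 3.7875
CI = 42.3000 ± 1.96 · 3.7875 → [34.8765, 49.7235]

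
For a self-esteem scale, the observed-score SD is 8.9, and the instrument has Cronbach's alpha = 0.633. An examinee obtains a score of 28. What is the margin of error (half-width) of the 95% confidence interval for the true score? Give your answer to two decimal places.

10.57

The standard error of measurement is 8.900×√(1 − 0.633) ≈ 8.900×0.606 ≈ 5.392.
Margin = 1.96 × 5.392 ≈ 10.568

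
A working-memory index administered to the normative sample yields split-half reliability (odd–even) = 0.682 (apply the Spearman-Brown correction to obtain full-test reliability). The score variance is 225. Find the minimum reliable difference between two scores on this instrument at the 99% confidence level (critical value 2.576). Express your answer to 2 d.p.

σ = 225^(1/2) = 15.00000
r_full = 2·0.682 / (1 + 0.682) ≈ 0.81094
SEM = 15.00000 · √(1 − 0.81094) = 15.00000 · √0.18906 ≈ 15.00000 · 0.43481 ≈ 6.52217
Standard error of the difference = 6.52217·√2 ≈ 9.22374
Minimum reliable difference = 2.576 · SE_diff ≈ 2.576 · 9.22374 ≈ 23.76034

23.76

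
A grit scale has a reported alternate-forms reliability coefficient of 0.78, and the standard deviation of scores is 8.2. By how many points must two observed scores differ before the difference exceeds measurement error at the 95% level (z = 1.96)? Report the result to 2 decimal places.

10.66

The standard error of measurement is 8.2000×√(1 − 0.7800) ≈ 8.2000×0.4690 ≈ 3.8461.
Standard error of the difference = 3.8461·√2 ≈ 5.4393
Smallest detectable difference = 1.96×5.4393 ≈ 10.6610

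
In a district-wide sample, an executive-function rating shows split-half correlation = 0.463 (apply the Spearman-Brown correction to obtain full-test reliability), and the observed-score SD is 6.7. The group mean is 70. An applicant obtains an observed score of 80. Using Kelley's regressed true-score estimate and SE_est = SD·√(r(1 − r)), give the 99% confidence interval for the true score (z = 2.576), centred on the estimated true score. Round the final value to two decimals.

Full-length reliability (Spearman-Brown) = 2(0.463)/(1+0.463) ≈ 0.633
T̂ = r·X + (1 − r)·M = 0.633×80 + 0.367×70 ≈ 50.636 + 25.694 ≈ 76.329
SE_est = 6.700·√[r(1 − r)] ≈ 3.229
99% CI: 76.329 ± 8.319 ≈ (68.011, 84.648)

[68.01, 84.65]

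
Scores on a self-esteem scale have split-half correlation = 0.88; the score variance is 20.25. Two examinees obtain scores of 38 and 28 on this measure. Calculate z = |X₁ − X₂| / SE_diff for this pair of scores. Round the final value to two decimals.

σ = 20.25^(1/2) = 4.50000
Full-length reliability (Spearman-Brown) = 2(0.88)/(1+0.88) ≈ 0.93617
SEM = 4.50000×√(1 − 0.93617) ≈ 1.13691
SE_diff = SEM × √2 ≈ 1.13691 × 1.41421 ≈ 1.60783
z = |38 − 28| / 1.60783 = 10 / 1.60783 ≈ 6.21958

6.22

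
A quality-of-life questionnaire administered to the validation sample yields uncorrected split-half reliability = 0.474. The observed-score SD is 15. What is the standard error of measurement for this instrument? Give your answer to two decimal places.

8.96

Full-length reliability (Spearman-Brown) = 2(0.474)/(1+0.474) ≃ 0.643
The standard error of measurement is 15.000·√(1 − 0.643) ≃ 15.000·0.597 ≃ 8.961.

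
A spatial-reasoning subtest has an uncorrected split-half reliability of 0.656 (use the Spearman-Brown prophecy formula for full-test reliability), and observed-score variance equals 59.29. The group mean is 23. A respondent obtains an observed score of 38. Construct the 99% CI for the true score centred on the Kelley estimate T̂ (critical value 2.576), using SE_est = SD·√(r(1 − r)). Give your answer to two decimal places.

SD = √59.29 ≈ 7.700
Full-length reliability (Spearman-Brown) = 2(0.656)/(1+0.656) ≈ 0.792
Estimated true score = 0.792*38 + (1 − 0.792)*23 ≈ 34.884
SE_est = 7.700·√[r(1 − r)] ≈ 3.124
CI = 34.884 ± 2.576 * 3.124 → [26.837, 42.931]

[26.84, 42.93]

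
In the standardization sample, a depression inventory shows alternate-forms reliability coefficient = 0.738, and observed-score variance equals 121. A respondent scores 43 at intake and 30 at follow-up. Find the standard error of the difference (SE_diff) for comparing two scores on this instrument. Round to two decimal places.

7.96

σ = 121^(1/2) = 11.000
The standard error of measurement is 11.000*√(1 − 0.738) ≈ 11.000*0.512 ≈ 5.630.
Standard error of the difference = 5.630·√2 ≈ 7.963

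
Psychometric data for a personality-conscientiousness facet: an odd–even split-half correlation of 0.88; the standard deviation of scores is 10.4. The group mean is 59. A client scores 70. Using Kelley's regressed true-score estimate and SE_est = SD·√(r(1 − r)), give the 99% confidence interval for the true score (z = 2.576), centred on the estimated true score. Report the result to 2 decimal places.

r_full = 2·0.88 / (1 + 0.88) ≈ 0.9362
T̂ = r·X + (1 − r)·M = 0.9362·70 + 0.0638·59 ≈ 65.5319 + 3.7660 ≈ 69.2979
SE_est = SD · √(r(1 − r)) = 10.4000 · √0.0598 ≈ 10.4000 · 0.2444 ≈ 2.5423
CI = 69.2979 ± 2.576 · 2.5423 → [62.7490, 75.8468]

[62.75, 75.85]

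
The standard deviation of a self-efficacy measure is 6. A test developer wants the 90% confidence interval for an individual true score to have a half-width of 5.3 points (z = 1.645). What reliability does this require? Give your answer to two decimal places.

Required SEM = 5.3 / 1.645 ≈ 3.222
r = 1 − (3.222/6)² ≈ 1 − 0.288 ≈ 0.712

0.71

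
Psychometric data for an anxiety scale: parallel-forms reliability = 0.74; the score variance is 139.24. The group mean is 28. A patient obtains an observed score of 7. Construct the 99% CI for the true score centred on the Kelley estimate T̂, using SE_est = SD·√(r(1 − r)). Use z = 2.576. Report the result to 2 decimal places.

[-0.87, 25.79]

σ = 139.24^(1/2) = 11.800
Estimated true score = 0.740*7 + (1 − 0.740)*28 ≈ 12.460
SE_est = 11.800*√(0.740*0.260) ≈ 5.176
CI = 12.460 ± 2.576 * 5.176 → [-0.873, 25.793]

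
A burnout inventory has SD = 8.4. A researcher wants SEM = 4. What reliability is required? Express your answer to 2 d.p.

Required reliability = 1 − (SEM/SD)² = 1 − 0.2268 ≈ 0.7732

0.77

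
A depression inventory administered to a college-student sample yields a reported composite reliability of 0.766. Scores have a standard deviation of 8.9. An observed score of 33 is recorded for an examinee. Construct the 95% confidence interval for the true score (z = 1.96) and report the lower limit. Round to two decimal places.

24.56

SEM = 8.9000 * √(1 − 0.7660) = 8.9000 * √0.2340 ≈ 8.9000 * 0.4837 ≈ 4.3052
Half-width = 1.96*4.3052 ≈ 8.4383
Lower bound: 33 − 8.4383 = 24.5617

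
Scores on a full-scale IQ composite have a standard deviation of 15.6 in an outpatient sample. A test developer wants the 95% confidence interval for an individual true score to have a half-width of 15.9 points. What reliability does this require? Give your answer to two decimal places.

Required SEM = 15.9 / 1.96 ≈ 8.1122
r = 1 − (SEM / SD)² = 1 − (8.1122 / 15.6)² ≈ 1 − 0.2704 ≈ 0.7296

0.73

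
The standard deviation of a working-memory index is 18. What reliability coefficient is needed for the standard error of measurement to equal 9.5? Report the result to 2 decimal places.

0.72

r = 1 − (9.5000/18)² ≃ 1 − 0.2785 ≃ 0.7215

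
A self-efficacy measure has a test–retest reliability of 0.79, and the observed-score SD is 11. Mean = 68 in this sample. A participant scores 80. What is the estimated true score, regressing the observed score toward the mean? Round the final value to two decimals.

77.48

T̂ = r·X + (1 − r)·M = 0.790*80 + 0.210*68 = 63.200 + 14.280 ≃ 77.480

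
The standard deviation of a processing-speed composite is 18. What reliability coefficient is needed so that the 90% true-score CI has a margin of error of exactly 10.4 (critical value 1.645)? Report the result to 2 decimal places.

Required SEM = 10.4 / 1.645 ≃ 6.322
r = 1 − (6.322/18)² ≃ 1 − 0.123 ≃ 0.877

0.88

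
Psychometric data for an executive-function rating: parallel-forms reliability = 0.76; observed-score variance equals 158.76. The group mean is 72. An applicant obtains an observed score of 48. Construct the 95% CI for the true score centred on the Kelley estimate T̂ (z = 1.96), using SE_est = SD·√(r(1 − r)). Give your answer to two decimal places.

SD = √158.76 = 12.60000
T̂ = 0.76000(48) + 0.24000(72) ≈ 53.76000
SE_est = SD · √(r(1 − r)) = 12.60000 · √0.18240 ≈ 12.60000 · 0.42708 ≈ 5.38125
CI = 53.76000 ± 1.96 · 5.38125 → [43.21276, 64.30724]

[43.21, 64.31]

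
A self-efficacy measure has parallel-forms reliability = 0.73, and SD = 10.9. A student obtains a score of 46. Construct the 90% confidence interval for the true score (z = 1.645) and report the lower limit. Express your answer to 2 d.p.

36.68

The standard error of measurement is 10.90000×√(1 − 0.73000) ≈ 10.90000×0.51962 ≈ 5.66381.
Margin = 1.645 × 5.66381 ≈ 9.31696
Lower limit = 46 − 9.31696 ≈ 36.68304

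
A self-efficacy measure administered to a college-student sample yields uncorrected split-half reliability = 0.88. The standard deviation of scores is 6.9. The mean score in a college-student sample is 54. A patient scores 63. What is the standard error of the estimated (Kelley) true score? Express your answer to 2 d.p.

Spearman-Brown: r = 2(0.88) / (1 + 0.88) = 1.760 / 1.880 ≈ 0.936
SE_est = SD × √(r(1 − r)) = 6.900 × √0.060 ≈ 6.900 × 0.244 ≈ 1.687

1.69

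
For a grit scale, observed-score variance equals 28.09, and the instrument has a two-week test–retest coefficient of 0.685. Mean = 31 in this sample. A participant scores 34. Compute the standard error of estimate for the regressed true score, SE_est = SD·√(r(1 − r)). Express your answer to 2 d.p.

SD = √28.09 ≃ 5.300
SE_est = SD · √(r(1 − r)) = 5.300 · √0.216 ≃ 5.300 · 0.465 ≃ 2.462

2.46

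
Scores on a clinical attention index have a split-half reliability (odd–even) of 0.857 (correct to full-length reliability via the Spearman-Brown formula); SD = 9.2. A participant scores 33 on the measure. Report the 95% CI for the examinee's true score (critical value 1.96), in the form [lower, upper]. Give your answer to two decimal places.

[28.00, 38.00]

Full-length reliability (Spearman-Brown) = 2(0.857)/(1+0.857) ≈ 0.9230
SEM = 9.2000×√(1 − 0.9230) ≈ 2.5530
Half-width = 1.96×2.5530 ≈ 5.0039
Interval: (27.9961, 38.0039)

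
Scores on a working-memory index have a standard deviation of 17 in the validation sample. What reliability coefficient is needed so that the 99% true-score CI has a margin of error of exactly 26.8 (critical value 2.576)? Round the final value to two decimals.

Required SEM = 26.8 / 2.576 ≃ 10.40373
Required reliability = 1 − (SEM/SD)² = 1 − 0.37452 ≃ 0.62548

0.63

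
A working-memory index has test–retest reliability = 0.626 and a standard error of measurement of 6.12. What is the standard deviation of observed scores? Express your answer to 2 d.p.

σ = SEM·(1 − r)^(−1/2) ≈ 6.12×1.6352 ≈ 10.0073

10.01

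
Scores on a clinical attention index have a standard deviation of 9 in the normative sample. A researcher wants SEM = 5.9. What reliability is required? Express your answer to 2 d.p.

r = 1 − (5.900/9)² ≈ 1 − 0.430 ≈ 0.570

0.57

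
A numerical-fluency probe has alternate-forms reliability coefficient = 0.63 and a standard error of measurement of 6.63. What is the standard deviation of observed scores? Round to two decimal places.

SD = 6.63 / √(1 − 0.63) ≈ 10.8997

10.90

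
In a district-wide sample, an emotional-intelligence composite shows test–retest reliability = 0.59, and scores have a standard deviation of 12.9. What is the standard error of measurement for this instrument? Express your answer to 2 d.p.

8.26

The standard error of measurement is 12.9000·√(1 − 0.5900) ≈ 12.9000·0.6403 ≈ 8.2600.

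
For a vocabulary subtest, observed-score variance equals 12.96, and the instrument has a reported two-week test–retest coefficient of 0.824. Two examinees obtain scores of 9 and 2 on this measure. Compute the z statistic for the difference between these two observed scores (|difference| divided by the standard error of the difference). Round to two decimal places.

3.28

σ = 12.96^(1/2) = 3.600
SEM = 3.600 * √(1 − 0.824) = 3.600 * √0.176 ≈ 3.600 * 0.420 ≈ 1.510
Standard error of the difference = 1.510·√2 ≈ 2.136
z = |9 − 2| / 2.136 = 7 / 2.136 ≈ 3.277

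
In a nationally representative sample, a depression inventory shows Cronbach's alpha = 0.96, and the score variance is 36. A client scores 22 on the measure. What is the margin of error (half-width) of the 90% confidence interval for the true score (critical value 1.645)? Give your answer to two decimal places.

1.97

σ = 36^(1/2) = 6.000
SEM = 6.000 × √(1 − 0.960) = 6.000 × √0.040 ≃ 6.000 × 0.200 ≃ 1.200
Margin = 1.645 × 1.200 ≃ 1.974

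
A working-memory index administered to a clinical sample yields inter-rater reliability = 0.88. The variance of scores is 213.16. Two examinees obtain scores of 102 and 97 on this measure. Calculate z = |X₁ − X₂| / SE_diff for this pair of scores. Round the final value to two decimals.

SD = √213.16 ≃ 14.60000
The standard error of measurement is 14.60000*√(1 − 0.88000) ≃ 14.60000*0.34641 ≃ 5.05759.
SE_diff = √2 * SEM ≃ 7.15251
z = 5 / 7.15251 ≃ 0.69906

0.70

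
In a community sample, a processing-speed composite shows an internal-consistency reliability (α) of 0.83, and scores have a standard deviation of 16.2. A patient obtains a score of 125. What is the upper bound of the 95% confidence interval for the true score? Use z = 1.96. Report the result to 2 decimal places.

SEM = 16.2000 × √(1 − 0.8300) = 16.2000 × √0.1700 ≃ 16.2000 × 0.4123 ≃ 6.6794
Margin = 1.96 × 6.6794 ≃ 13.0917
Upper limit = 125 + 13.0917 ≃ 138.0917

138.09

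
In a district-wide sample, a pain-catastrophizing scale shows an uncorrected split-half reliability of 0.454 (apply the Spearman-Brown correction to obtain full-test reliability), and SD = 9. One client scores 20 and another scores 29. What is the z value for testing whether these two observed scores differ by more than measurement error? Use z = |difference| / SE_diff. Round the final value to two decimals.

1.15

Full-length reliability (Spearman-Brown) = 2(0.454)/(1+0.454) ≃ 0.624
The standard error of measurement is 9.000*√(1 − 0.624) ≃ 9.000*0.613 ≃ 5.515.
Standard error of the difference = 5.515·√2 ≃ 7.800
z = |20 − 29| / 7.800 = 9 / 7.800 ≃ 1.154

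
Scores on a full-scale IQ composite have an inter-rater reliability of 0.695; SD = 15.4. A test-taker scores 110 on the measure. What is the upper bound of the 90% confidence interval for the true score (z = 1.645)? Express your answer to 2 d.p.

123.99

The standard error of measurement is 15.40000*√(1 − 0.69500) ≈ 15.40000*0.55227 ≈ 8.50493.
Margin = 1.645 * 8.50493 ≈ 13.99061
Upper bound: 110 + 13.99061 = 123.99061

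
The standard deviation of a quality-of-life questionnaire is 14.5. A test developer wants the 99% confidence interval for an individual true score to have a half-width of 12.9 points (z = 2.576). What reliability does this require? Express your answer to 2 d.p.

SEM needed = half-width / z = 12.9/2.576 ≈ 5.008
r = 1 − (SEM / SD)² = 1 − (5.008 / 14.5)² ≈ 1 − 0.119 ≈ 0.881

0.88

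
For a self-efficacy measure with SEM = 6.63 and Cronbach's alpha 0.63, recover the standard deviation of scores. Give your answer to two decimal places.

σ = SEM·(1 − r)^(−1/2) ≈ 6.63×1.6440 ≈ 10.8997

10.90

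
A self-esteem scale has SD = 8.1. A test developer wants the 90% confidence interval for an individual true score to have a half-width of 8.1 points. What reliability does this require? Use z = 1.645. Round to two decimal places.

SEM needed = half-width / z = 8.1/1.645 ≈ 4.9240
r = 1 − (4.9240/8.1)² ≈ 1 − 0.3695 ≈ 0.6305

0.63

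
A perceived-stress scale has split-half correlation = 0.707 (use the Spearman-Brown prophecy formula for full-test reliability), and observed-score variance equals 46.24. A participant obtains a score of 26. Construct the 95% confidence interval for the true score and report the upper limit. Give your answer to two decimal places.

σ = 46.24^(1/2) = 6.8000
Full-length reliability (Spearman-Brown) = 2(0.707)/(1+0.707) ≈ 0.8284
The standard error of measurement is 6.8000·√(1 − 0.8284) ≈ 6.8000·0.4143 ≈ 2.8173.
1.96 · SEM ≈ 5.5218
Upper limit = 26 + 5.5218 ≈ 31.5218

31.52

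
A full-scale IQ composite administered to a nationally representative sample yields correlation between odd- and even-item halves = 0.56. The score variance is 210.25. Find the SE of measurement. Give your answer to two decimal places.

σ = 210.25^(1/2) = 14.50000
r_full = 2·0.56 / (1 + 0.56) ≈ 0.71795
The standard error of measurement is 14.50000×√(1 − 0.71795) ≈ 14.50000×0.53109 ≈ 7.70073.

7.70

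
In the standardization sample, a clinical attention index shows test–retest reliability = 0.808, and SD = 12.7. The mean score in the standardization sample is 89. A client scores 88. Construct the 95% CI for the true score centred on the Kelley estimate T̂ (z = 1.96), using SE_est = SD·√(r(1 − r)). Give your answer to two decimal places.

[78.39, 98.00]

Estimated true score = 0.8080×88 + (1 − 0.8080)×89 ≈ 88.1920
SE_est = SD × √(r(1 − r)) = 12.7000 × √0.1551 ≈ 12.7000 × 0.3939 ≈ 5.0022
CI = 88.1920 ± 1.96 × 5.0022 → [78.3877, 97.9963]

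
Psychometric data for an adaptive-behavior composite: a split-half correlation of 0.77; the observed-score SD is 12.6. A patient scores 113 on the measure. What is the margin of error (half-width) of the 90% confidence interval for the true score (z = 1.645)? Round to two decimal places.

7.47

r_full = 2·0.77 / (1 + 0.77) ≃ 0.87006
The standard error of measurement is 12.60000×√(1 − 0.87006) ≃ 12.60000×0.36048 ≃ 4.54201.
Margin = 1.645 × 4.54201 ≃ 7.47160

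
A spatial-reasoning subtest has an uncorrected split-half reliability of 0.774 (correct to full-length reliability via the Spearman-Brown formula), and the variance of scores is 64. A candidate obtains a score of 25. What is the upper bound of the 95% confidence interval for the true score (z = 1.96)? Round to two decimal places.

SD = √64 ≃ 8.000
Spearman-Brown: r = 2(0.774) / (1 + 0.774) = 1.548 / 1.774 ≃ 0.873
SEM = 8.000 * √(1 − 0.873) = 8.000 * √0.127 ≃ 8.000 * 0.357 ≃ 2.855
Half-width = 1.96*2.855 ≃ 5.597
Upper limit = 25 + 5.597 ≃ 30.597

30.60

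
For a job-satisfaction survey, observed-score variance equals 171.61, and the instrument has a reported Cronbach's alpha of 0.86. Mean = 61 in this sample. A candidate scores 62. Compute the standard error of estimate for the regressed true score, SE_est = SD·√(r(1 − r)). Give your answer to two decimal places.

SD = √171.61 = 13.1000
SE_est = SD · √(r(1 − r)) = 13.1000 · √0.1204 ≈ 13.1000 · 0.3470 ≈ 4.5455

4.55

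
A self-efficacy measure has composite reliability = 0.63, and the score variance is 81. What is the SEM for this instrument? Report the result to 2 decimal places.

5.47

SD = √81 ≈ 9.000
SEM = 9.000×√(1 − 0.630) ≈ 5.474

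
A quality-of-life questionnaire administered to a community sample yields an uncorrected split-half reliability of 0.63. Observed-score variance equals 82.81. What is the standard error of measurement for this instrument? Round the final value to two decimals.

σ = 82.81^(1/2) = 9.1000
Spearman-Brown: r = 2(0.63) / (1 + 0.63) = 1.2600 / 1.6300 ≈ 0.7730
SEM = 9.1000*√(1 − 0.7730) ≈ 4.3356

4.34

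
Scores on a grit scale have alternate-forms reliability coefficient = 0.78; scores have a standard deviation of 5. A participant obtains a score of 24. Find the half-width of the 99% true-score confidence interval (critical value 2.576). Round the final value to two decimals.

The standard error of measurement is 5.0000*√(1 − 0.7800) ≈ 5.0000*0.4690 ≈ 2.3452.
Half-width = 2.576*2.3452 ≈ 6.0413

6.04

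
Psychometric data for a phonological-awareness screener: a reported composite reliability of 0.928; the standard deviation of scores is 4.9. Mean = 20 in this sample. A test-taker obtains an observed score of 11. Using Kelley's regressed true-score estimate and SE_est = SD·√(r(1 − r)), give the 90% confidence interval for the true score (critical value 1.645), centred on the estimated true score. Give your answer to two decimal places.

[9.56, 13.73]

Estimated true score = 0.928·11 + (1 − 0.928)·20 ≈ 11.648
SE_est = 4.900·√(0.928·0.072) ≈ 1.267
CI = 11.648 ± 1.645 · 1.267 → [9.564, 13.732]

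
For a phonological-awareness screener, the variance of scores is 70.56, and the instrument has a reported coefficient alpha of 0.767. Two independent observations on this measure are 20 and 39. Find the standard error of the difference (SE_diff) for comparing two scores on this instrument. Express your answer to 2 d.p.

σ = 70.56^(1/2) = 8.400
SEM = 8.400 · √(1 − 0.767) = 8.400 · √0.233 ≈ 8.400 · 0.483 ≈ 4.055
SE_diff = √2 · SEM ≈ 5.734

5.73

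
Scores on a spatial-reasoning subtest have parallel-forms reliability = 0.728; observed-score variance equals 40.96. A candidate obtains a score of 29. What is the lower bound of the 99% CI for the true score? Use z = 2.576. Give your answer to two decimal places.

σ = 40.96^(1/2) = 6.40000
SEM = 6.40000 × √(1 − 0.72800) = 6.40000 × √0.27200 ≈ 6.40000 × 0.52154 ≈ 3.33783
Half-width = 2.576×3.33783 ≈ 8.59825
Lower bound: 29 − 8.59825 = 20.40175

20.40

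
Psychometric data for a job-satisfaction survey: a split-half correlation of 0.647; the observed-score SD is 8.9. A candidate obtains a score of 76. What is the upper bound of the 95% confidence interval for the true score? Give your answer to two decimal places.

84.08

Spearman-Brown: r = 2(0.647) / (1 + 0.647) = 1.2940 / 1.6470 ≃ 0.7857
SEM = 8.9000*√(1 − 0.7857) ≃ 4.1203
Half-width = 1.96*4.1203 ≃ 8.0758
Upper bound: 76 + 8.0758 = 84.0758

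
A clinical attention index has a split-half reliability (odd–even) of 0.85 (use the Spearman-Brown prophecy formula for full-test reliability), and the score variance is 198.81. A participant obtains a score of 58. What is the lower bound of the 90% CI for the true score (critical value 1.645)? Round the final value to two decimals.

51.40

σ = 198.81^(1/2) = 14.100
Full-length reliability (Spearman-Brown) = 2(0.85)/(1+0.85) ≈ 0.919
SEM = 14.100 * √(1 − 0.919) = 14.100 * √0.081 ≈ 14.100 * 0.285 ≈ 4.015
Half-width = 1.645*4.015 ≈ 6.605
Lower limit = 58 − 6.605 ≈ 51.395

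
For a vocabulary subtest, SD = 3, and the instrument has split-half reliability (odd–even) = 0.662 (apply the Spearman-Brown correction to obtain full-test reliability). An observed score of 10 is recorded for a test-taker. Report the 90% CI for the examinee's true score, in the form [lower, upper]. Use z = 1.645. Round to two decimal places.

[7.77, 12.23]

Spearman-Brown: r = 2(0.662) / (1 + 0.662) = 1.324 / 1.662 ≃ 0.797
SEM = 3.000 * √(1 − 0.797) = 3.000 * √0.203 ≃ 3.000 * 0.451 ≃ 1.353
Half-width = 1.645*1.353 ≃ 2.226
Interval: (7.774, 12.226)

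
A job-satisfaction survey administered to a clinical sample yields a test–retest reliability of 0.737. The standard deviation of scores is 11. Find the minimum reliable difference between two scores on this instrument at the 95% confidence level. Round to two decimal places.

The standard error of measurement is 11.0000*√(1 − 0.7370) ≃ 11.0000*0.5128 ≃ 5.6412.
Standard error of the difference = 5.6412·√2 ≃ 7.9778
Minimum reliable difference = 1.96 * SE_diff ≃ 1.96 * 7.9778 ≃ 15.6366

15.64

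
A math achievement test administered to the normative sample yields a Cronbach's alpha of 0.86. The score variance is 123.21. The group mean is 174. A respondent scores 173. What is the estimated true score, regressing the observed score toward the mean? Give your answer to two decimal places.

173.14

T̂ = r·X + (1 − r)·M = 0.8600*173 + 0.1400*174 = 148.7800 + 24.3600 ≈ 173.1400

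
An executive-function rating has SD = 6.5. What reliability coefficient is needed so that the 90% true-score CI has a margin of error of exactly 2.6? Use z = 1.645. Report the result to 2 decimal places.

0.94

Required SEM = 2.6 / 1.645 ≈ 1.5805
Required reliability = 1 − (SEM/SD)² = 1 − 0.0591 ≈ 0.9409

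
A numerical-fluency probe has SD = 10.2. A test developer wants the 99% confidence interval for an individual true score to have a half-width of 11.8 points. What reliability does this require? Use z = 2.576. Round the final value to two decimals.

0.80

Required SEM = 11.8 / 2.576 ≈ 4.5807
Required reliability = 1 − (SEM/SD)² = 1 − 0.2017 ≈ 0.7983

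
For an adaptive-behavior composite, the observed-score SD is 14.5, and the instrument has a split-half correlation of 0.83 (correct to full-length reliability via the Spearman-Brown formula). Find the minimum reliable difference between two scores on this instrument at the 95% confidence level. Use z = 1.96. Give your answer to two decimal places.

12.25

Full-length reliability (Spearman-Brown) = 2(0.83)/(1+0.83) ≃ 0.907
SEM = 14.500 × √(1 − 0.907) = 14.500 × √0.093 ≃ 14.500 × 0.305 ≃ 4.419
Standard error of the difference = 4.419·√2 ≃ 6.250
Minimum reliable difference = 1.96 × SE_diff ≃ 1.96 × 6.250 ≃ 12.250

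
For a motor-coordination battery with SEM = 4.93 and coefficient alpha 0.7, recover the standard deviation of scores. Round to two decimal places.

9.00

σ = SEM·(1 − r)^(−1/2) ≈ 4.93×1.82574 ≈ 9.00091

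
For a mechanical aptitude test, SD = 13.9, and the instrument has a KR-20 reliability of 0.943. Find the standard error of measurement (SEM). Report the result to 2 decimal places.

3.32

SEM = 13.9000 · √(1 − 0.9430) = 13.9000 · √0.0570 ≈ 13.9000 · 0.2387 ≈ 3.3186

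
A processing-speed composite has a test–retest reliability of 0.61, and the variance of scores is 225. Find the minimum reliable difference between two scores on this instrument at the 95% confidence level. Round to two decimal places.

25.97

SD = √225 ≈ 15.0000
SEM = 15.0000 × √(1 − 0.6100) = 15.0000 × √0.3900 ≈ 15.0000 × 0.6245 ≈ 9.3675
Standard error of the difference = 9.3675·√2 ≈ 13.2476
Minimum reliable difference = 1.96 × SE_diff ≈ 1.96 × 13.2476 ≈ 25.9654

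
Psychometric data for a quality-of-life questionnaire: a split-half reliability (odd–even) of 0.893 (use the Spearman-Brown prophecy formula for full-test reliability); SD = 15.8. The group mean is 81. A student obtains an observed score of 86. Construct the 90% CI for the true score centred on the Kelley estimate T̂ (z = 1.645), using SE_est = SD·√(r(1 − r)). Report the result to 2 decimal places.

[79.72, 91.72]

r_full = 2·0.893 / (1 + 0.893) ≈ 0.943
T̂ = 0.943(86) + 0.057(81) ≈ 85.717
SE_est = 15.800·√[r(1 − r)] ≈ 3.649
CI = 85.717 ± 1.645 × 3.649 → [79.715, 91.720]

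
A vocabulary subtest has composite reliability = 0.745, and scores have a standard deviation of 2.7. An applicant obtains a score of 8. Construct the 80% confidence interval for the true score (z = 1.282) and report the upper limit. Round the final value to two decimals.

9.75

SEM = 2.7000 * √(1 − 0.7450) = 2.7000 * √0.2550 ≈ 2.7000 * 0.5050 ≈ 1.3634
1.282 * SEM ≈ 1.7479
Upper bound: 8 + 1.7479 = 9.7479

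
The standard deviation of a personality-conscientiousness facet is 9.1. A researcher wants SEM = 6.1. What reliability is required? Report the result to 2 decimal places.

0.55

r = 1 − (6.1000/9.1)² ≈ 1 − 0.4493 ≈ 0.5507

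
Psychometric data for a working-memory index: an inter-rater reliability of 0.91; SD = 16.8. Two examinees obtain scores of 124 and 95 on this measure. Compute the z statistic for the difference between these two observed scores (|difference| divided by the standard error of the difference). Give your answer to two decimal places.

SEM = 16.80000×√(1 − 0.91000) ≈ 5.04000
SE_diff = √2 × SEM ≈ 7.12764
z = |124 − 95| / 7.12764 = 29 / 7.12764 ≈ 4.06867

4.07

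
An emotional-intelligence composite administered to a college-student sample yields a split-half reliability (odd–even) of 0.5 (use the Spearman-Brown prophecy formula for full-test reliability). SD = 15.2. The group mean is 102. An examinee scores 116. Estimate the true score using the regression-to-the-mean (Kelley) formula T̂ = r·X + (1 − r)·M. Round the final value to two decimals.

Full-length reliability (Spearman-Brown) = 2(0.5)/(1+0.5) ≈ 0.6667
T̂ = r·X + (1 − r)·M = 0.6667×116 + 0.3333×102 ≈ 77.3333 + 34.0000 ≈ 111.3333

111.33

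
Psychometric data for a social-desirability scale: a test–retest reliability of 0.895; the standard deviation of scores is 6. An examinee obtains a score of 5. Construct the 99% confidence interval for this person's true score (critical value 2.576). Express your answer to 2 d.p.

[-0.01, 10.01]

The standard error of measurement is 6.000×√(1 − 0.895) ≃ 6.000×0.324 ≃ 1.944.
Half-width = 2.576×1.944 ≃ 5.008
Interval: (-0.008, 10.008)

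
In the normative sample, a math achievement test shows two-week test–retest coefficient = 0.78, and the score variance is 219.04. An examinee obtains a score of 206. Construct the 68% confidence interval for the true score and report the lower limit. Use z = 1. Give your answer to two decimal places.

199.06

SD = √219.04 = 14.800
The standard error of measurement is 14.800*√(1 − 0.780) ≈ 14.800*0.469 ≈ 6.942.
Half-width = 1*6.942 ≈ 6.942
Lower bound: 206 − 6.942 = 199.058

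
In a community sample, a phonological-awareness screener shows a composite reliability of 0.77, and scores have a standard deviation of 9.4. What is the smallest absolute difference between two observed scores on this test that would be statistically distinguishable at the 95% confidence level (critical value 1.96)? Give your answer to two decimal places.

SEM = 9.400*√(1 − 0.770) ≈ 4.508
Standard error of the difference = 4.508·√2 ≈ 6.375
Minimum reliable difference = 1.96 * SE_diff ≈ 1.96 * 6.375 ≈ 12.496

12.50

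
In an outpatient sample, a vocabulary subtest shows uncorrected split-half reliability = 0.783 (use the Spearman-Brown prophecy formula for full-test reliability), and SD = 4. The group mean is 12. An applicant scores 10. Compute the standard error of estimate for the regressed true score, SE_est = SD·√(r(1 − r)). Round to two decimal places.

1.31

r_full = 2·0.783 / (1 + 0.783) ≃ 0.8783
SE_est = SD * √(r(1 − r)) = 4.0000 * √0.1069 ≃ 4.0000 * 0.3269 ≃ 1.3078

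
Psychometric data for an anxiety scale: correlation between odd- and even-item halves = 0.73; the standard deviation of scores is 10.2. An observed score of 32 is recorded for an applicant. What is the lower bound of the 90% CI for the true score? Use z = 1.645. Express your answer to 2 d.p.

r_full = 2·0.73 / (1 + 0.73) ≈ 0.84393
SEM = 10.20000 * √(1 − 0.84393) = 10.20000 * √0.15607 ≈ 10.20000 * 0.39506 ≈ 4.02957
Margin = 1.645 * 4.02957 ≈ 6.62865
Lower bound: 32 − 6.62865 = 25.37135

25.37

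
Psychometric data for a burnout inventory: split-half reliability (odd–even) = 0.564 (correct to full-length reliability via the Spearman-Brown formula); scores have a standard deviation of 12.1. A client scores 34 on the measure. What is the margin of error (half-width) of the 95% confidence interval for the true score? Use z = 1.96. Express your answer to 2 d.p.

12.52

Spearman-Brown: r = 2(0.564) / (1 + 0.564) = 1.128 / 1.564 ≃ 0.721
SEM = 12.100*√(1 − 0.721) ≃ 6.389
Half-width = 1.96*6.389 ≃ 12.522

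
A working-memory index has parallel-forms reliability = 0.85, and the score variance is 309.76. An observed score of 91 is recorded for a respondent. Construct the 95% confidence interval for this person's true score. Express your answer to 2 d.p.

SD = √309.76 = 17.60000
SEM = 17.60000*√(1 − 0.85000) ≈ 6.81645
Margin = 1.96 * 6.81645 ≈ 13.36024
CI = 91 ± 13.36024 → [77.63976, 104.36024]

[77.64, 104.36]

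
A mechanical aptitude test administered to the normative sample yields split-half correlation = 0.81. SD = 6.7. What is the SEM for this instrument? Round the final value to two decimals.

Spearman-Brown: r = 2(0.81) / (1 + 0.81) = 1.620 / 1.810 ≈ 0.895
SEM = 6.700 * √(1 − 0.895) = 6.700 * √0.105 ≈ 6.700 * 0.324 ≈ 2.171

2.17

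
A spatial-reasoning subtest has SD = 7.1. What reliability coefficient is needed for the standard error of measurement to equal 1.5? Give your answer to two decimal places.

Required reliability = 1 − (SEM/SD)² = 1 − 0.0446 ≈ 0.9554

0.96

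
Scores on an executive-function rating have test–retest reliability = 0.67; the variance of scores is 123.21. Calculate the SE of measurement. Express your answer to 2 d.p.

σ = 123.21^(1/2) = 11.100
The standard error of measurement is 11.100*√(1 − 0.670) ≃ 11.100*0.574 ≃ 6.376.

6.38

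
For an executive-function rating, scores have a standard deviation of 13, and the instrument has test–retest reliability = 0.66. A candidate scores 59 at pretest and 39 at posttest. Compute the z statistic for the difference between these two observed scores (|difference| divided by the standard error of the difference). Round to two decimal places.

SEM = 13.0000 × √(1 − 0.6600) = 13.0000 × √0.3400 ≈ 13.0000 × 0.5831 ≈ 7.5802
Standard error of the difference = 7.5802·√2 ≈ 10.7201
z = |59 − 39| / 10.7201 = 20 / 10.7201 ≈ 1.8657

1.87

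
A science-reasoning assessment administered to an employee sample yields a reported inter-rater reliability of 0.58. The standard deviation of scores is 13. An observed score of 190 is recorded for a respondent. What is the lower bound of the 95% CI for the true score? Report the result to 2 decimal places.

173.49

SEM = 13.0000 × √(1 − 0.5800) = 13.0000 × √0.4200 ≈ 13.0000 × 0.6481 ≈ 8.4250
Margin = 1.96 × 8.4250 ≈ 16.5129
Lower bound: 190 − 16.5129 = 173.4871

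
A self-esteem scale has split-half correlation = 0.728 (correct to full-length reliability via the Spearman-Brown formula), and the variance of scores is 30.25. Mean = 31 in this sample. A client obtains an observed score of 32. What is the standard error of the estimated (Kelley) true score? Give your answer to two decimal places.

2.00

SD = √30.25 ≈ 5.50000
Spearman-Brown: r = 2(0.728) / (1 + 0.728) = 1.45600 / 1.72800 ≈ 0.84259
SE_est = SD × √(r(1 − r)) = 5.50000 × √0.13263 ≈ 5.50000 × 0.36418 ≈ 2.00301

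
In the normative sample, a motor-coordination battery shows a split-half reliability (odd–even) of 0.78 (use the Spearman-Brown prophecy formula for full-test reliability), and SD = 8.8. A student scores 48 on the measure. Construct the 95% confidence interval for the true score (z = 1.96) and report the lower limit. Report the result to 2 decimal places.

Spearman-Brown: r = 2(0.78) / (1 + 0.78) = 1.5600 / 1.7800 ≈ 0.8764
The standard error of measurement is 8.8000×√(1 − 0.8764) ≈ 8.8000×0.3516 ≈ 3.0937.
1.96 × SEM ≈ 6.0637
Lower bound: 48 − 6.0637 = 41.9363

41.94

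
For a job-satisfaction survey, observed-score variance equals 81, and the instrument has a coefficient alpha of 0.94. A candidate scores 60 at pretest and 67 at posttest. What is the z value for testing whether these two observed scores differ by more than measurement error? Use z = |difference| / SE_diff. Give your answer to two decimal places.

SD = √81 = 9.0000
The standard error of measurement is 9.0000×√(1 − 0.9400) ≈ 9.0000×0.2449 ≈ 2.2045.
Standard error of the difference = 2.2045·√2 ≈ 3.1177
z = 7 / 3.1177 ≈ 2.2453

2.25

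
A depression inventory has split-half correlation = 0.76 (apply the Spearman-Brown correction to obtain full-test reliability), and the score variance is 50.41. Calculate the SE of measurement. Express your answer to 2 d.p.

2.62

SD = √50.41 ≃ 7.1000
Full-length reliability (Spearman-Brown) = 2(0.76)/(1+0.76) ≃ 0.8636
SEM = 7.1000 × √(1 − 0.8636) = 7.1000 × √0.1364 ≃ 7.1000 × 0.3693 ≃ 2.6218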